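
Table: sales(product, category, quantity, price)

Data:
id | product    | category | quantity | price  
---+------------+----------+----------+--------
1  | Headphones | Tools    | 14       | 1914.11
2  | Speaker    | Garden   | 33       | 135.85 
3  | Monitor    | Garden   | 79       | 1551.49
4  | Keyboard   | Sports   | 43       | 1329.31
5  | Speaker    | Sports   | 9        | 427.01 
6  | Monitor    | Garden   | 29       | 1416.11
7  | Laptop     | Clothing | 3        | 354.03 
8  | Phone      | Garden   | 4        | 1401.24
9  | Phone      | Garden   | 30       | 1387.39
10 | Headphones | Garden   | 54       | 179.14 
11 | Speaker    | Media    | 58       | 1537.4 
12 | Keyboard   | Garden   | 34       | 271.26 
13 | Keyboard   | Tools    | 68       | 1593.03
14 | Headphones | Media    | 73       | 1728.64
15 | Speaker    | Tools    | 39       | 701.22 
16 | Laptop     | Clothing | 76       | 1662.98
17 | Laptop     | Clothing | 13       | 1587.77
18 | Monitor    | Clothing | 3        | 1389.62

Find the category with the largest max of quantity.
SELECT category, MAX(quantity) as val
FROM sales
GROUP BY category
ORDER BY val DESC
LIMIT 1

Result: Garden with max(quantity) = 79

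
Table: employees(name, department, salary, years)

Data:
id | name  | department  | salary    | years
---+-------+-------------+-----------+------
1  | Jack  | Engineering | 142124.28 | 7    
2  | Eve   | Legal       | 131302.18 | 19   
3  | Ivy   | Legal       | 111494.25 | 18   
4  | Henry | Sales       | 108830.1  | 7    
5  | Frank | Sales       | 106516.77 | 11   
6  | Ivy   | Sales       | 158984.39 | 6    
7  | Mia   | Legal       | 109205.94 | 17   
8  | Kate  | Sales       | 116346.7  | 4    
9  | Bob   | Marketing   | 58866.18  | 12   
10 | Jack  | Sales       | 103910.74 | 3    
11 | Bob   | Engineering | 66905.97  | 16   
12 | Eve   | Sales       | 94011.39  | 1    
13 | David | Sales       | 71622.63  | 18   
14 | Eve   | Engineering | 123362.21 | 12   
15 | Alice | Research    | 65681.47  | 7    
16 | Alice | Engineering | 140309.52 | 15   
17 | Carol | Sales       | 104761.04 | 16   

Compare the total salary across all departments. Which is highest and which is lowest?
SELECT department, SUM(salary)
FROM employees
GROUP BY department
ORDER BY SUM(salary)

All groups:
  Marketing: 58866.18
  Research: 65681.47
  Legal: 352002.37
  Engineering: 472701.98
  Sales: 864983.76

Highest: Sales (864983.76)
Lowest: Marketing (58866.18)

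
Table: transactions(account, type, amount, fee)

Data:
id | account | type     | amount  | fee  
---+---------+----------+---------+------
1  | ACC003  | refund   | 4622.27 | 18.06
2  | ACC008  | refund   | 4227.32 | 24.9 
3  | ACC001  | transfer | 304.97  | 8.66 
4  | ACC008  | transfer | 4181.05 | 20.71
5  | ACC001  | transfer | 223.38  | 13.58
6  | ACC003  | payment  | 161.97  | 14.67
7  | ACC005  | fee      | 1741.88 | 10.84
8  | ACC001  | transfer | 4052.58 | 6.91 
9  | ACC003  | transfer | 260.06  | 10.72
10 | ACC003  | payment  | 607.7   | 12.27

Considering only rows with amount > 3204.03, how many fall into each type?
SELECT type, COUNT(*)
FROM transactions
WHERE amount > 3204.03
GROUP BY type

Note: WHERE filters rows before grouping.

Result:
  refund: 2
  transfer: 2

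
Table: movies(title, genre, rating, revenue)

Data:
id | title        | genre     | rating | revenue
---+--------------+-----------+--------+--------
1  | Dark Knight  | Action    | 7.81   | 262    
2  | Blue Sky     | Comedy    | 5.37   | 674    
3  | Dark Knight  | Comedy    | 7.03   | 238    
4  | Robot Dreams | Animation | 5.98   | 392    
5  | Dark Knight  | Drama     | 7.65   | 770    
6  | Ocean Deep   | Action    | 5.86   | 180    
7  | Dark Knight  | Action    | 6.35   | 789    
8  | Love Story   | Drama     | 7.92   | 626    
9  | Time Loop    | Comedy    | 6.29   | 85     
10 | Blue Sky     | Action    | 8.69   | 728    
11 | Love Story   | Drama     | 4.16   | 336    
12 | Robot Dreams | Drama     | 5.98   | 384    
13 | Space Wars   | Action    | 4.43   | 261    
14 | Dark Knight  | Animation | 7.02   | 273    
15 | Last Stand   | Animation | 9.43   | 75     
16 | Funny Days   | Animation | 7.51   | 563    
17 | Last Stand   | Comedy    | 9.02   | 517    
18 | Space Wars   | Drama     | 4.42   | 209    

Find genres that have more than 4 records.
SELECT genre, COUNT(*) as cnt
FROM movies
GROUP BY genre
HAVING COUNT(*) > 4

Result:
  Action: 5
  Drama: 5

Note: HAVING filters groups after aggregation, WHERE filters rows before.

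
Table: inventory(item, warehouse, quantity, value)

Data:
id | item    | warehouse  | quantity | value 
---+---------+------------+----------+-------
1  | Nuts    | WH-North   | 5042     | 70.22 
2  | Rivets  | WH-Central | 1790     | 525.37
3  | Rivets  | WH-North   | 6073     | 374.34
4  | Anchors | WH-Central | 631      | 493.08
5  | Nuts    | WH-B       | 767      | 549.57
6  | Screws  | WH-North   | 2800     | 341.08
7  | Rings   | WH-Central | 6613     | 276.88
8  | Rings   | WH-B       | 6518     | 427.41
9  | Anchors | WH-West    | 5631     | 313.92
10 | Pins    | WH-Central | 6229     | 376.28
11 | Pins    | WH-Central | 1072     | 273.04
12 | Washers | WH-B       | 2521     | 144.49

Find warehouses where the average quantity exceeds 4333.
SELECT warehouse, AVG(quantity)
FROM inventory
GROUP BY warehouse
HAVING AVG(quantity) > 4333

Result:
  WH-North: avg=4638.33
  WH-West: avg=5631.00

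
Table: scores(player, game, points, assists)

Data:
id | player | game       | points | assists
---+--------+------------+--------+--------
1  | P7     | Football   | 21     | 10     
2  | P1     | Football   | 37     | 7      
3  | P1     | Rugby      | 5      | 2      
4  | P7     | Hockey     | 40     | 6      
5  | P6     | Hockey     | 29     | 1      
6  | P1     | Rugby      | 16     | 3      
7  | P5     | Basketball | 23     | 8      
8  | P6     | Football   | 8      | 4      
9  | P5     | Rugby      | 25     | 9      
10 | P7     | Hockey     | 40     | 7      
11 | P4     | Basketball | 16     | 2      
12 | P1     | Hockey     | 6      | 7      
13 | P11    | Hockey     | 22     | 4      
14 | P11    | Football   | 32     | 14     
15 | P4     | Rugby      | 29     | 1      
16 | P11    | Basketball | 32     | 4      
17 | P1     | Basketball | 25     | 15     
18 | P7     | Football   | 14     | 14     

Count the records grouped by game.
SELECT game, COUNT(*) as count
FROM scores
GROUP BY game

Result:
  Basketball: 4
  Football: 5
  Hockey: 5
  Rugby: 4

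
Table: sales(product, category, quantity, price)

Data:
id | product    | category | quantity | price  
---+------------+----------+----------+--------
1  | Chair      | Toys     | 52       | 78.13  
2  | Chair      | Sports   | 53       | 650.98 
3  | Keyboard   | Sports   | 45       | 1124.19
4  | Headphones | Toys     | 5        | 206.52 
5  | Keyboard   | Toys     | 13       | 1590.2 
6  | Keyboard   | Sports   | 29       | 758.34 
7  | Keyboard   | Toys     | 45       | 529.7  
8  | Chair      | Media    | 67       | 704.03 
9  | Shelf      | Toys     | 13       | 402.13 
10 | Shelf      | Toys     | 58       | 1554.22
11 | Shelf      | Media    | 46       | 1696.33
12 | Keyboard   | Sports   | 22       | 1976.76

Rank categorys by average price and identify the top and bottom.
SELECT category, AVG(price)
FROM sales
GROUP BY category
ORDER BY AVG(price)

All groups:
  Toys: 726.82
  Sports: 1127.57
  Media: 1200.18

Highest: Media (1200.18)
Lowest: Toys (726.82)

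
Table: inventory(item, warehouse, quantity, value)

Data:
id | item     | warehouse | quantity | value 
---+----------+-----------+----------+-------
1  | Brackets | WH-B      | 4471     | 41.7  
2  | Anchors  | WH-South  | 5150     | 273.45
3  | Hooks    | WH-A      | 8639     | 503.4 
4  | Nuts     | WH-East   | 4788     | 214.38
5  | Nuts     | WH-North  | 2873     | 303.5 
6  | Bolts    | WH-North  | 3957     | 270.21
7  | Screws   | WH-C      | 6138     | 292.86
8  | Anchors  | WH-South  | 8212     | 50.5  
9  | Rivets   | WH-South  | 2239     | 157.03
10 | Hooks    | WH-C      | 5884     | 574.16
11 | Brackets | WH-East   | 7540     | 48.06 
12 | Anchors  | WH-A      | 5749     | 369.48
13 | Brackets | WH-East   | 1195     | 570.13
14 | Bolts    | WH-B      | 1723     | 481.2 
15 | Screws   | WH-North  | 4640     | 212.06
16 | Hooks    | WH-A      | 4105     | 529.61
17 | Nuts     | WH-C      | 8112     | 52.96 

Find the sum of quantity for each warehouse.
SELECT warehouse, SUM(quantity) as result
FROM inventory
GROUP BY warehouse

Result:
  WH-A: 18493
  WH-B: 6194
  WH-C: 20134
  WH-East: 13523
  WH-North: 11470
  WH-South: 15601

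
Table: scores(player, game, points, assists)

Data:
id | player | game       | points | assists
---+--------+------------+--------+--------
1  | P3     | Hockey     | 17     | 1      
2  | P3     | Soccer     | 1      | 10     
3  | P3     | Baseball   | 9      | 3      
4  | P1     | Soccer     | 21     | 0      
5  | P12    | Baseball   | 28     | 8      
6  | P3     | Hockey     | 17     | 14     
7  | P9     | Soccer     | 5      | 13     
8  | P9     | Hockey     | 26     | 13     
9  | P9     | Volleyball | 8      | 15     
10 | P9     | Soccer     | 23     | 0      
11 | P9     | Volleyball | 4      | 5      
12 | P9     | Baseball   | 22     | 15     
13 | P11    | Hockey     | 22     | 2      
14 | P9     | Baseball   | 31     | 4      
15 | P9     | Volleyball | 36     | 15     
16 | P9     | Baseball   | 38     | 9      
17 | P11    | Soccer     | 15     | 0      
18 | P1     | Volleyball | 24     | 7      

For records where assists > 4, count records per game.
SELECT game, COUNT(*)
FROM scores
WHERE assists > 4
GROUP BY game

Note: WHERE filters rows before grouping.

Result:
  Baseball: 3
  Hockey: 2
  Soccer: 2
  Volleyball: 4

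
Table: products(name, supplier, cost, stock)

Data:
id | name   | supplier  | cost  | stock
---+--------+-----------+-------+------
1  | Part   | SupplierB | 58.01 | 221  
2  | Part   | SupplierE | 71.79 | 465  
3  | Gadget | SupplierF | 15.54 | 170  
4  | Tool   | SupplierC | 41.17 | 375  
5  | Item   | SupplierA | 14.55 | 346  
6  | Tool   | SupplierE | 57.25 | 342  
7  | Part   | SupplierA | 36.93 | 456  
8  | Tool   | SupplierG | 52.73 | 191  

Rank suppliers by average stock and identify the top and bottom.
SELECT supplier, AVG(stock)
FROM products
GROUP BY supplier
ORDER BY AVG(stock)

All groups:
  SupplierF: 170.00
  SupplierG: 191.00
  SupplierB: 221.00
  SupplierC: 375.00
  SupplierA: 401.00
  SupplierE: 403.50

Highest: SupplierE (403.50)
Lowest: SupplierF (170.00)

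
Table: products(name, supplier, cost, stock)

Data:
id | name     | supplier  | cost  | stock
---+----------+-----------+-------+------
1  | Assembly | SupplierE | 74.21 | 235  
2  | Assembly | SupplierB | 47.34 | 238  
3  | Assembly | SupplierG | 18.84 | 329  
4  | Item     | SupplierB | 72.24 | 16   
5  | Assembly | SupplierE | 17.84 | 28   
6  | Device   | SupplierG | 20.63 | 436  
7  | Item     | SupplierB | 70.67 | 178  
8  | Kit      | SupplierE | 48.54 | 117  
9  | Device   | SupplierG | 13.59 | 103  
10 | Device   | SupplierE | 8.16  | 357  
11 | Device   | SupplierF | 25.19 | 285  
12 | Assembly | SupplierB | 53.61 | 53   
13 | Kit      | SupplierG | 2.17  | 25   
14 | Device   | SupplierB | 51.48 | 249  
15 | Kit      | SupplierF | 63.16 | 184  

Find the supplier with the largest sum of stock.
SELECT supplier, SUM(stock) as val
FROM products
GROUP BY supplier
ORDER BY val DESC
LIMIT 1

Result: SupplierG with sum(stock) = 893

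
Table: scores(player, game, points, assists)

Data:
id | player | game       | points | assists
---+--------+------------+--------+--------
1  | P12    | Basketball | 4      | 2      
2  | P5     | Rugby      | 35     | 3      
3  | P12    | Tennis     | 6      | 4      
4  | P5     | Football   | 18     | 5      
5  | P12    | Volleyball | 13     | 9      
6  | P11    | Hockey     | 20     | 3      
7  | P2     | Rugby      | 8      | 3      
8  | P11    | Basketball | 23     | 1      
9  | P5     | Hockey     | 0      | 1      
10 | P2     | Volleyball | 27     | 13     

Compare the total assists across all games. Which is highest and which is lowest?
SELECT game, SUM(assists)
FROM scores
GROUP BY game
ORDER BY SUM(assists)

All groups:
  Basketball: 3
  Hockey: 4
  Tennis: 4
  Football: 5
  Rugby: 6
  Volleyball: 22

Highest: Volleyball (22)
Lowest: Basketball (3)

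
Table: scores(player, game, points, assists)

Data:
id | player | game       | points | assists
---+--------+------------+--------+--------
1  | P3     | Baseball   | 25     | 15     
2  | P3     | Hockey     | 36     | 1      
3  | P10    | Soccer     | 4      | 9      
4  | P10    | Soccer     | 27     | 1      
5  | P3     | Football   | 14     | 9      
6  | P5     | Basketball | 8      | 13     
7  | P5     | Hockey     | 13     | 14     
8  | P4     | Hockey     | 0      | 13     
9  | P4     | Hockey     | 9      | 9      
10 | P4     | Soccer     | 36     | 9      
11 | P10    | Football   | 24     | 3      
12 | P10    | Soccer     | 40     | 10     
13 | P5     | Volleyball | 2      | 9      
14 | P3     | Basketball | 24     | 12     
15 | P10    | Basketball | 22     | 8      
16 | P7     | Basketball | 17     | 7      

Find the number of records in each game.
SELECT game, COUNT(*) as count
FROM scores
GROUP BY game

Result:
  Baseball: 1
  Basketball: 4
  Football: 2
  Hockey: 4
  Soccer: 4
  Volleyball: 1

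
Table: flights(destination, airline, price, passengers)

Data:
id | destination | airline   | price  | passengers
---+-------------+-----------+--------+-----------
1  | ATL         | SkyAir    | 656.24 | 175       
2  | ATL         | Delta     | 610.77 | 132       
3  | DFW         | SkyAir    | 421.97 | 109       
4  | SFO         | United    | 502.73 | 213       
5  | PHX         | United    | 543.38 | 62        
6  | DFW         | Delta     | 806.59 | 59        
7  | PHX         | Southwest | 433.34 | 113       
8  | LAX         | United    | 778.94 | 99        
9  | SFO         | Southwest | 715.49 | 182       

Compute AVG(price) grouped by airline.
SELECT airline, AVG(price) as result
FROM flights
GROUP BY airline

Result:
  Delta: 708.68
  SkyAir: 539.11
  Southwest: 574.42
  United: 608.35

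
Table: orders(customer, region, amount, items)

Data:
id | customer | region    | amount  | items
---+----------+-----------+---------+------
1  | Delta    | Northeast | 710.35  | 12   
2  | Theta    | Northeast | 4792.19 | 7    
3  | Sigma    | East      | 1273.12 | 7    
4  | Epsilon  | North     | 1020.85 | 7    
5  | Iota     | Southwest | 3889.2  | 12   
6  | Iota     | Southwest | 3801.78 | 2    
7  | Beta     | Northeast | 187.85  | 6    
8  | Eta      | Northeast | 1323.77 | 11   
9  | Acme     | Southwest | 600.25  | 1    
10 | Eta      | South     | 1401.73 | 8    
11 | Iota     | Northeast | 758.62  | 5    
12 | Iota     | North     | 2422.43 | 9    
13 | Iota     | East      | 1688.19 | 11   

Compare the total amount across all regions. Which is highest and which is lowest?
SELECT region, SUM(amount)
FROM orders
GROUP BY region
ORDER BY SUM(amount)

All groups:
  South: 1401.73
  East: 2961.31
  North: 3443.28
  Northeast: 7772.78
  Southwest: 8291.23

Highest: Southwest (8291.23)
Lowest: South (1401.73)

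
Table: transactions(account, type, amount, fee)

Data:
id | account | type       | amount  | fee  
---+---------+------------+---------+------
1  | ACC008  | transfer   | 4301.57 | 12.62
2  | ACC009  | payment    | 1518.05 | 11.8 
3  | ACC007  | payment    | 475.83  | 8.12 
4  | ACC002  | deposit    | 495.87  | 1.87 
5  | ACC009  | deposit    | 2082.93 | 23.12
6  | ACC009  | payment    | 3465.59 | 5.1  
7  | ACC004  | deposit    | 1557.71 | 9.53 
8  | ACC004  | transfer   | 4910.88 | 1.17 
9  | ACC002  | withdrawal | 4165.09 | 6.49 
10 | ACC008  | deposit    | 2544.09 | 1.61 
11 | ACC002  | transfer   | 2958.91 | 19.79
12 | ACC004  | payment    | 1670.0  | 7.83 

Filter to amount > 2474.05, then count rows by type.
SELECT type, COUNT(*)
FROM transactions
WHERE amount > 2474.05
GROUP BY type

Note: WHERE filters rows before grouping.

Result:
  deposit: 1
  payment: 1
  transfer: 3
  withdrawal: 1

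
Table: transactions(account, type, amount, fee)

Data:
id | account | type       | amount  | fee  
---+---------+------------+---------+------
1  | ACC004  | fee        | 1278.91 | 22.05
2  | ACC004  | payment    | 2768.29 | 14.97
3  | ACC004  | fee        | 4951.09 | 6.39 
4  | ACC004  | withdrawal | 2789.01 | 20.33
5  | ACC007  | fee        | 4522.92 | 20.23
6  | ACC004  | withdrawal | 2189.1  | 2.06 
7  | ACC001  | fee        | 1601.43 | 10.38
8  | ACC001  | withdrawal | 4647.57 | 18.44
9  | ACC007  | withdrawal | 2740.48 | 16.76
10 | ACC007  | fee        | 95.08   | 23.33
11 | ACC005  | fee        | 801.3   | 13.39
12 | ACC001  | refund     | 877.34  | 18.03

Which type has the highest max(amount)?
SELECT type, MAX(amount) as val
FROM transactions
GROUP BY type
ORDER BY val DESC
LIMIT 1

Result: fee with max(amount) = 4951.09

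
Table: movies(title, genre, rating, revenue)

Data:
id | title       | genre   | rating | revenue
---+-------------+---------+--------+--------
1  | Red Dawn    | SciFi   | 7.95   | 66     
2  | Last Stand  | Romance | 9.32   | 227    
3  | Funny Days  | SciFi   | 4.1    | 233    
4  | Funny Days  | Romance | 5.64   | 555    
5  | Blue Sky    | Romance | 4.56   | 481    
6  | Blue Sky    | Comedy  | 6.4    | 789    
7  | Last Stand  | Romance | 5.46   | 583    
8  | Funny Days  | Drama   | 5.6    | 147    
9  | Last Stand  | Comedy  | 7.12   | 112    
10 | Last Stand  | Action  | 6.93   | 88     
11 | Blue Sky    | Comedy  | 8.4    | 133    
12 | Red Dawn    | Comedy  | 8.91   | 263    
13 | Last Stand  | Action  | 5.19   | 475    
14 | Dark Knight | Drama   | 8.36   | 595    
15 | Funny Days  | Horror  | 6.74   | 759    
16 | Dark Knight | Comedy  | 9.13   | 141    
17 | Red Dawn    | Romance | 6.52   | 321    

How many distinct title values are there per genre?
SELECT genre, COUNT(DISTINCT title)
FROM movies
GROUP BY genre

Result:
  Action: 1 distinct
  Comedy: 4 distinct
  Drama: 2 distinct
  Horror: 1 distinct
  Romance: 4 distinct
  SciFi: 2 distinct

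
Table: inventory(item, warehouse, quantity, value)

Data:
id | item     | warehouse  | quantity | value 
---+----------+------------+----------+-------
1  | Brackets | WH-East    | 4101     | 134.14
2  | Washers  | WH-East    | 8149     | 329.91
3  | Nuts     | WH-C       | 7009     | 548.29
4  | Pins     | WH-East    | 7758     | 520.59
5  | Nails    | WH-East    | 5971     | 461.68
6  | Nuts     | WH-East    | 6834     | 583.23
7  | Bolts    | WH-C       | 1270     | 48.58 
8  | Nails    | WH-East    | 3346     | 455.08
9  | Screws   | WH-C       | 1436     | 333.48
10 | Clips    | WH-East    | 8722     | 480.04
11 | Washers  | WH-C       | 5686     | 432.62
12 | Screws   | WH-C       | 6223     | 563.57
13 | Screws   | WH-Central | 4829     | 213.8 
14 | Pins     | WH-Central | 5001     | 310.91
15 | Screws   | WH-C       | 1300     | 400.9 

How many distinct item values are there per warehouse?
SELECT warehouse, COUNT(DISTINCT item)
FROM inventory
GROUP BY warehouse

Result:
  WH-C: 4 distinct
  WH-Central: 2 distinct
  WH-East: 6 distinct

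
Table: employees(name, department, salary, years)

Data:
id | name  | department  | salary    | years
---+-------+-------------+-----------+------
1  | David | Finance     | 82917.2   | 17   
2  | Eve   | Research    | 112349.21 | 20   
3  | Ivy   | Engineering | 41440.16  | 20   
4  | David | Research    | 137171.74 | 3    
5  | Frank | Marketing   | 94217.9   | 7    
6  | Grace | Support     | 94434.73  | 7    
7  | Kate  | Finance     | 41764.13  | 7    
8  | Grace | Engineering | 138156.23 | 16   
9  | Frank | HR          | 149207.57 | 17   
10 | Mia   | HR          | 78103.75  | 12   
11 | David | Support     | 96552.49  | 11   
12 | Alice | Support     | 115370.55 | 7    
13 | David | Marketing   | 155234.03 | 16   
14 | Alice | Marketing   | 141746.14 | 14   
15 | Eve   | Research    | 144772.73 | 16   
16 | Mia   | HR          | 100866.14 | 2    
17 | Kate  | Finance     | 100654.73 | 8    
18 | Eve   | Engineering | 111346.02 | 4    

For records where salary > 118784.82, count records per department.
SELECT department, COUNT(*)
FROM employees
WHERE salary > 118784.82
GROUP BY department

Note: WHERE filters rows before grouping.

Result:
  Engineering: 1
  HR: 1
  Marketing: 2
  Research: 2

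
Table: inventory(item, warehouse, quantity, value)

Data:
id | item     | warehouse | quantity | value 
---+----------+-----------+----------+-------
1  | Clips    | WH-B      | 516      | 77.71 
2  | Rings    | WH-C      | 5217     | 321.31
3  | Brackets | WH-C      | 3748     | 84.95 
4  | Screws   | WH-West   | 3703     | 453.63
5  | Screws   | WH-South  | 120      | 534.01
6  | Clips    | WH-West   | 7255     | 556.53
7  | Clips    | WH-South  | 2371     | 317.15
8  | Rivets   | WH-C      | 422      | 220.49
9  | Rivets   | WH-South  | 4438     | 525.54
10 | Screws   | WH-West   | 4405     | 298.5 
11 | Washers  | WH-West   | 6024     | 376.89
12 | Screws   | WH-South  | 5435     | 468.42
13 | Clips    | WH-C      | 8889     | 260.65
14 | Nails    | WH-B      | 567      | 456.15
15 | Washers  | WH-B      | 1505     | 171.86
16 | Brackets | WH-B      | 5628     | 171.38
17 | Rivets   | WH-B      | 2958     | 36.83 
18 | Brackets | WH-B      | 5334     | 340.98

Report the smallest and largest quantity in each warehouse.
SELECT warehouse, MIN(quantity), MAX(quantity)
FROM inventory
GROUP BY warehouse

Result:
  WH-B: min=516, max=5628
  WH-C: min=422, max=8889
  WH-South: min=120, max=5435
  WH-West: min=3703, max=7255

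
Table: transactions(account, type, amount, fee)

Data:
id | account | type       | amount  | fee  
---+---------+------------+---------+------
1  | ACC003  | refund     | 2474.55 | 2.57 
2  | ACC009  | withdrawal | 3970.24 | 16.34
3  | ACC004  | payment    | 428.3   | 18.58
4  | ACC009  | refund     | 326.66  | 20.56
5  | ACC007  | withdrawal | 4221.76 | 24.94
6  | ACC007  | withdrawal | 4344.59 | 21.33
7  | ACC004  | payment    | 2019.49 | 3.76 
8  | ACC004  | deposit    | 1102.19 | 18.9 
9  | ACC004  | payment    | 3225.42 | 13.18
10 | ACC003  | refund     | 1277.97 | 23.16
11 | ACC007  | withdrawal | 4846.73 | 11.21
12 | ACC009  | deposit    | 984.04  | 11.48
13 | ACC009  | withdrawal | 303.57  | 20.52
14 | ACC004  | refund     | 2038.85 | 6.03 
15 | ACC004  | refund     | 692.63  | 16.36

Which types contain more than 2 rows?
SELECT type, COUNT(*) as cnt
FROM transactions
GROUP BY type
HAVING COUNT(*) > 2

Result:
  payment: 3
  refund: 5
  withdrawal: 5

Note: HAVING filters groups after aggregation, WHERE filters rows before.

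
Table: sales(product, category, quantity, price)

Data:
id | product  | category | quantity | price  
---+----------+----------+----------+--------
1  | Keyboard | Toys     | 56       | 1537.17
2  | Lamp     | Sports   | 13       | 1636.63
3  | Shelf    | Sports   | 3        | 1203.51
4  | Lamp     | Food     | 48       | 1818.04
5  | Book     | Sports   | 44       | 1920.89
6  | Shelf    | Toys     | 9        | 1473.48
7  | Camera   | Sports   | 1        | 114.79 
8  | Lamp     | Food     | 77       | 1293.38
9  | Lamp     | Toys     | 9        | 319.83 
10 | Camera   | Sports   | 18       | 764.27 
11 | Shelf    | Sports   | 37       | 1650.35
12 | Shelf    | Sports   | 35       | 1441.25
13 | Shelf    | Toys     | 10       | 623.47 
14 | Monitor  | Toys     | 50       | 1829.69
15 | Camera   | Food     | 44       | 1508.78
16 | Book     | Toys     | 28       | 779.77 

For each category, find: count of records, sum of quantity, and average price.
SELECT category,
       COUNT(*) as cnt,
       SUM(quantity) as total_quantity,
       AVG(price) as avg_price
FROM sales
GROUP BY category

Result:
  Food: 3 records, 169 total quantity, 1540.07 avg price
  Sports: 7 records, 151 total quantity, 1247.38 avg price
  Toys: 6 records, 162 total quantity, 1093.90 avg price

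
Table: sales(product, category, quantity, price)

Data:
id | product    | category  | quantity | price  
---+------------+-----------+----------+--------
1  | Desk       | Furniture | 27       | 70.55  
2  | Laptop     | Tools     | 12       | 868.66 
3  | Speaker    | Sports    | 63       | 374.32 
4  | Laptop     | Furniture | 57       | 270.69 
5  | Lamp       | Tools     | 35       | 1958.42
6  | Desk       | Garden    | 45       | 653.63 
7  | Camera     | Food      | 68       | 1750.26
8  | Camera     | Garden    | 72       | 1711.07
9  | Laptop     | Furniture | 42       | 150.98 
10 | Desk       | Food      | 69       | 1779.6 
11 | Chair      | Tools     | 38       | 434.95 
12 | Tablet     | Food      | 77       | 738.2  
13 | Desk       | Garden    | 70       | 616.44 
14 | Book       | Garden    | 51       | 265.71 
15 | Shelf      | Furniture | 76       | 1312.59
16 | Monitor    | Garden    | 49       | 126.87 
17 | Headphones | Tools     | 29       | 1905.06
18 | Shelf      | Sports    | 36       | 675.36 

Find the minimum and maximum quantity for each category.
SELECT category, MIN(quantity), MAX(quantity)
FROM sales
GROUP BY category

Result:
  Food: min=68, max=77
  Furniture: min=27, max=76
  Garden: min=45, max=72
  Sports: min=36, max=63
  Tools: min=12, max=38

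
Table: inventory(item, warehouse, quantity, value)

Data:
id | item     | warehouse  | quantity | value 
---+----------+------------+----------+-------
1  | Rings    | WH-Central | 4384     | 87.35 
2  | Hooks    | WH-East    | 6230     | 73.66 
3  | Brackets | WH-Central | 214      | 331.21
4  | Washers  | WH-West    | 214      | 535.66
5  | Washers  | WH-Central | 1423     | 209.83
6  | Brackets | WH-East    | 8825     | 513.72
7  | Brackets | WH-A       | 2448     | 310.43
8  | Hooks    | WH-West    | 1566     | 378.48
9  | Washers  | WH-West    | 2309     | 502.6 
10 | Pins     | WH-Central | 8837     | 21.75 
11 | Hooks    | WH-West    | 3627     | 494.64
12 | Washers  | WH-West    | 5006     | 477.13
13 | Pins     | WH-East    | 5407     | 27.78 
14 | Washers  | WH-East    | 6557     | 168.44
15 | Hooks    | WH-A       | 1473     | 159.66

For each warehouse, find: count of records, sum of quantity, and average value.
SELECT warehouse,
       COUNT(*) as cnt,
       SUM(quantity) as total_quantity,
       AVG(value) as avg_value
FROM inventory
GROUP BY warehouse

Result:
  WH-A: 2 records, 3921 total quantity, 235.05 avg value
  WH-Central: 4 records, 14858 total quantity, 162.54 avg value
  WH-East: 4 records, 27019 total quantity, 195.90 avg value
  WH-West: 5 records, 12722 total quantity, 477.70 avg value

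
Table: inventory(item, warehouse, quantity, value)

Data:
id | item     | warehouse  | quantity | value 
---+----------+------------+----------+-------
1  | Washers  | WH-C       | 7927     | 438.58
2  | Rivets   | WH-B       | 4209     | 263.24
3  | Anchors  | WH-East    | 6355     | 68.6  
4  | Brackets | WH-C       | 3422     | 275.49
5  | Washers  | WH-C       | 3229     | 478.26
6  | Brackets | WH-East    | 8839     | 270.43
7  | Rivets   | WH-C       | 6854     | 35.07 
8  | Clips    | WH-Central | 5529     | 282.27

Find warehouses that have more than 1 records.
SELECT warehouse, COUNT(*) as cnt
FROM inventory
GROUP BY warehouse
HAVING COUNT(*) > 1

Result:
  WH-C: 4
  WH-East: 2

Note: HAVING filters groups after aggregation, WHERE filters rows before.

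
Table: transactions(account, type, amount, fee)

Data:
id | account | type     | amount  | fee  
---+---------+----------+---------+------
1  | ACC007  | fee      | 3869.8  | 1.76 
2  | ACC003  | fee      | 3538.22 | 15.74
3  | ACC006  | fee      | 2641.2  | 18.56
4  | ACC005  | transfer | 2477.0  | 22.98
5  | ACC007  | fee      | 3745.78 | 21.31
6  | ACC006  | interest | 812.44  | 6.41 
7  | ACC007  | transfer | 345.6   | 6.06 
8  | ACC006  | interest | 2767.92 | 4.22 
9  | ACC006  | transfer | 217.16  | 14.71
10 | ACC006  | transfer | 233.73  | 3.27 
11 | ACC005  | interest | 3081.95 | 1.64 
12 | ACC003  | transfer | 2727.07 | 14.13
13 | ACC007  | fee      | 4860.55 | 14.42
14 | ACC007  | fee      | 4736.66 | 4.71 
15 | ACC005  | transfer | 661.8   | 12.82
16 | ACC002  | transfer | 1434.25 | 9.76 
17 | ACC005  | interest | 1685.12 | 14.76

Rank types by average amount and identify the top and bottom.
SELECT type, AVG(amount)
FROM transactions
GROUP BY type
ORDER BY AVG(amount)

All groups:
  transfer: 1156.66
  interest: 2086.86
  fee: 3898.70

Highest: fee (3898.70)
Lowest: transfer (1156.66)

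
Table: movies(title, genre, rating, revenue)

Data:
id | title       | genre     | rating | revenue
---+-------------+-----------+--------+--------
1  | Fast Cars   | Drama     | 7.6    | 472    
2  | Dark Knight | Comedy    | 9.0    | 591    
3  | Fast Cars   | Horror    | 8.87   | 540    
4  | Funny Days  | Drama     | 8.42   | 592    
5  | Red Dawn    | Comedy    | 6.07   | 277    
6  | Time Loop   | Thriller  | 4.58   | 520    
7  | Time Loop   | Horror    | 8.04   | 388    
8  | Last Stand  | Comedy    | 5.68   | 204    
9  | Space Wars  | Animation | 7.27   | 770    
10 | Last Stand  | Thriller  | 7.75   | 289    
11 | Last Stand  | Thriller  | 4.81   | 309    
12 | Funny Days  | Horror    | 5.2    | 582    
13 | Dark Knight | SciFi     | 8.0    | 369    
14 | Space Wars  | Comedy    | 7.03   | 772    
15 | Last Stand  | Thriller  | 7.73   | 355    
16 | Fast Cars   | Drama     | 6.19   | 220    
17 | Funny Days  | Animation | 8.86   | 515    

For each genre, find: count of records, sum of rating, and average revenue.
SELECT genre,
       COUNT(*) as cnt,
       SUM(rating) as total_rating,
       AVG(revenue) as avg_revenue
FROM movies
GROUP BY genre

Result:
  Animation: 2 records, 16.13 total rating, 642.50 avg revenue
  Comedy: 4 records, 27.78 total rating, 461.00 avg revenue
  Drama: 3 records, 22.21 total rating, 428.00 avg revenue
  Horror: 3 records, 22.11 total rating, 503.33 avg revenue
  SciFi: 1 records, 8.00 total rating, 369.00 avg revenue
  Thriller: 4 records, 24.87 total rating, 368.25 avg revenue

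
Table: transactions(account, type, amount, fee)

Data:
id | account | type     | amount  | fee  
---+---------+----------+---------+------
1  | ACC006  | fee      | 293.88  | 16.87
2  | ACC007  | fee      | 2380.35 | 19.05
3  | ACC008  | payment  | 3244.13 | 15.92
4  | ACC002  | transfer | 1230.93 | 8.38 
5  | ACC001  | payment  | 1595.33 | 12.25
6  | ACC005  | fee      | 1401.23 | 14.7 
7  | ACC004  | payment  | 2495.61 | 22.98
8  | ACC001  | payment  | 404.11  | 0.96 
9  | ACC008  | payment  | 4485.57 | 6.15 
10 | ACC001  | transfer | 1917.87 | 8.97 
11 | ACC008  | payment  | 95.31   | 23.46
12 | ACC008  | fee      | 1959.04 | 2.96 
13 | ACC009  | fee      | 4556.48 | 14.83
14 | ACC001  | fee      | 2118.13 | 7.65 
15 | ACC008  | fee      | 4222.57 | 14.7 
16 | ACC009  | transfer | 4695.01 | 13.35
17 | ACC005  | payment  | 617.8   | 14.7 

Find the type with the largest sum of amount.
SELECT type, SUM(amount) as val
FROM transactions
GROUP BY type
ORDER BY val DESC
LIMIT 1

Result: fee with sum(amount) = 16931.68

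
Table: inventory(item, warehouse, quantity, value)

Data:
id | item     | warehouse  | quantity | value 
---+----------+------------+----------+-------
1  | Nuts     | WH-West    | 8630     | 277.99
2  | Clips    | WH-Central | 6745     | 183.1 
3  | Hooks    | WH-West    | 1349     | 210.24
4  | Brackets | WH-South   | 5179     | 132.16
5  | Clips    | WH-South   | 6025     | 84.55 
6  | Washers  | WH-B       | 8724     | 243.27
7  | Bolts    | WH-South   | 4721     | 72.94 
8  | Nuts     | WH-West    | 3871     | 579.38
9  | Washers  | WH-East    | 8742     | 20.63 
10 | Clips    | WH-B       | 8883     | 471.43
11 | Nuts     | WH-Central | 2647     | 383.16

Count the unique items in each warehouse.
SELECT warehouse, COUNT(DISTINCT item)
FROM inventory
GROUP BY warehouse

Result:
  WH-B: 2 distinct
  WH-Central: 2 distinct
  WH-East: 1 distinct
  WH-South: 3 distinct
  WH-West: 2 distinct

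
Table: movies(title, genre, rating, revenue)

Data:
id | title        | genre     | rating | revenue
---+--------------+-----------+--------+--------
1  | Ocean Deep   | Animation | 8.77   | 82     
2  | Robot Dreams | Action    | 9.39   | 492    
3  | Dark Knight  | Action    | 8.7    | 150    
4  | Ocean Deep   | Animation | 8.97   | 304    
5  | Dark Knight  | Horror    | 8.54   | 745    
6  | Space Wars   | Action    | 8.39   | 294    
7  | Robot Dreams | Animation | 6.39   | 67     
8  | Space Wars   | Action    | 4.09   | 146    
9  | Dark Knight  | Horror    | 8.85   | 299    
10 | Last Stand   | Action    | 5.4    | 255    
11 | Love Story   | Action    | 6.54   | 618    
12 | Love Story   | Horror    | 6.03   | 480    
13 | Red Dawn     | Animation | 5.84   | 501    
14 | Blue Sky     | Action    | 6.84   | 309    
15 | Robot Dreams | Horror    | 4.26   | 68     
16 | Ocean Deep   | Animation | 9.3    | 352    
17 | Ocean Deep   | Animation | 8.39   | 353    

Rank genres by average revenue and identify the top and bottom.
SELECT genre, AVG(revenue)
FROM movies
GROUP BY genre
ORDER BY AVG(revenue)

All groups:
  Animation: 276.50
  Action: 323.43
  Horror: 398.00

Highest: Horror (398.00)
Lowest: Animation (276.50)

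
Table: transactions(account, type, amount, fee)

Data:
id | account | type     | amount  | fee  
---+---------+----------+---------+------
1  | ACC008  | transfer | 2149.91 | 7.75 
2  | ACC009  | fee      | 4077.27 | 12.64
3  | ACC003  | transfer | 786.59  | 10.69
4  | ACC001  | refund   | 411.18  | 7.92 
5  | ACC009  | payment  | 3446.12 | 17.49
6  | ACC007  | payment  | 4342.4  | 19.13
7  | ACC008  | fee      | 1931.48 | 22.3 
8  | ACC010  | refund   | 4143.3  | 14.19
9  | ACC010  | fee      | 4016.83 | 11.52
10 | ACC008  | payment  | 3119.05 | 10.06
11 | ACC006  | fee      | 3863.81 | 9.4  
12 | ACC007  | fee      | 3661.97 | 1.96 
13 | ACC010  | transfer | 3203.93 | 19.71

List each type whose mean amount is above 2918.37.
SELECT type, AVG(amount)
FROM transactions
GROUP BY type
HAVING AVG(amount) > 2918.37

Result:
  fee: avg=3510.27
  payment: avg=3635.86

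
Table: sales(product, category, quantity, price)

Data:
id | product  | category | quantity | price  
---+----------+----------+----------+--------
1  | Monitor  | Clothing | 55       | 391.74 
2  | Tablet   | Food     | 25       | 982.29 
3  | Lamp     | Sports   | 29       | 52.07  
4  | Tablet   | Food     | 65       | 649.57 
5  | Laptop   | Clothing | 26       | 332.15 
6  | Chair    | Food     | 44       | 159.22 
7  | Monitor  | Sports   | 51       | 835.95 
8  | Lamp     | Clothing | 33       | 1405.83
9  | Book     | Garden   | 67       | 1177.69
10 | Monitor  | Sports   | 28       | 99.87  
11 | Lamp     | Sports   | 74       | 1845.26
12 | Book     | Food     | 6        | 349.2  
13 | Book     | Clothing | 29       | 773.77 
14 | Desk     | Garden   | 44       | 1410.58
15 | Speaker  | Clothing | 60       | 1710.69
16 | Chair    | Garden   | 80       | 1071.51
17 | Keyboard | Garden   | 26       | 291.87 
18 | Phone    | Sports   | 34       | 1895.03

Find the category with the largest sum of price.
SELECT category, SUM(price) as val
FROM sales
GROUP BY category
ORDER BY val DESC
LIMIT 1

Result: Sports with sum(price) = 4728.18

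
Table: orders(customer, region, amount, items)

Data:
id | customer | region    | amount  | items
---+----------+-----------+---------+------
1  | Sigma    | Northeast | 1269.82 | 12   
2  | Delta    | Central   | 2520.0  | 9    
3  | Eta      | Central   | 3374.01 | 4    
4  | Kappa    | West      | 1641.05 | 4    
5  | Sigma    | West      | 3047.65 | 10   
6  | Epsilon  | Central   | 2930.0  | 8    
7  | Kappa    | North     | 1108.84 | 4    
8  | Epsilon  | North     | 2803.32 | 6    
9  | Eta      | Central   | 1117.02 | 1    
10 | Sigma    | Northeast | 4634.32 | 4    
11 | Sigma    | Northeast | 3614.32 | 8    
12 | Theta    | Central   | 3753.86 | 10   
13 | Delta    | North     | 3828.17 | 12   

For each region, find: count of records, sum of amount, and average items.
SELECT region,
       COUNT(*) as cnt,
       SUM(amount) as total_amount,
       AVG(items) as avg_items
FROM orders
GROUP BY region

Result:
  Central: 5 records, 13694.89 total amount, 6.40 avg items
  North: 3 records, 7740.33 total amount, 7.33 avg items
  Northeast: 3 records, 9518.46 total amount, 8.00 avg items
  West: 2 records, 4688.70 total amount, 7.00 avg items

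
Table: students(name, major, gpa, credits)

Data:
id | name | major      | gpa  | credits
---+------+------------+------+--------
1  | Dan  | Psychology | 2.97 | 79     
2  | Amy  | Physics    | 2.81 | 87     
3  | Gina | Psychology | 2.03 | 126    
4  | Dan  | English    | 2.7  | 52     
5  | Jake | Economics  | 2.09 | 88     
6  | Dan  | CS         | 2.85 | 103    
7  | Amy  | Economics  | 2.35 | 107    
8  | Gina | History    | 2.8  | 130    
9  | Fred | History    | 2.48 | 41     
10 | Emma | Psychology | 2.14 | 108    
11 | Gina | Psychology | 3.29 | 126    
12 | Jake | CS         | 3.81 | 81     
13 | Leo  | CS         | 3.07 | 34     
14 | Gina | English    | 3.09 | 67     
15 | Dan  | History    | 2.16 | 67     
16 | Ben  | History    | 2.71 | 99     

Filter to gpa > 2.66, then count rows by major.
SELECT major, COUNT(*)
FROM students
WHERE gpa > 2.66
GROUP BY major

Note: WHERE filters rows before grouping.

Result:
  CS: 3
  English: 2
  History: 2
  Physics: 1
  Psychology: 2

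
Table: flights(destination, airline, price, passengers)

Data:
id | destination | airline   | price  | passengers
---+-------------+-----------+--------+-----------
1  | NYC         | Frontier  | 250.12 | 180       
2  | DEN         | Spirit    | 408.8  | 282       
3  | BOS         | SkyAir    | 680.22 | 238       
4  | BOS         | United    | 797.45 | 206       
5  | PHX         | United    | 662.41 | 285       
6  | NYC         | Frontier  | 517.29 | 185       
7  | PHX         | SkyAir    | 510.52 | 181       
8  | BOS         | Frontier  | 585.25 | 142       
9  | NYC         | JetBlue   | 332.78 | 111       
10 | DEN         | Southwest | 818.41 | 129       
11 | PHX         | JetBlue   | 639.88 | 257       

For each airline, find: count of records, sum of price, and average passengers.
SELECT airline,
       COUNT(*) as cnt,
       SUM(price) as total_price,
       AVG(passengers) as avg_passengers
FROM flights
GROUP BY airline

Result:
  Frontier: 3 records, 1352.66 total price, 169.00 avg passengers
  JetBlue: 2 records, 972.66 total price, 184.00 avg passengers
  SkyAir: 2 records, 1190.74 total price, 209.50 avg passengers
  Southwest: 1 records, 818.41 total price, 129.00 avg passengers
  Spirit: 1 records, 408.80 total price, 282.00 avg passengers
  United: 2 records, 1459.86 total price, 245.50 avg passengers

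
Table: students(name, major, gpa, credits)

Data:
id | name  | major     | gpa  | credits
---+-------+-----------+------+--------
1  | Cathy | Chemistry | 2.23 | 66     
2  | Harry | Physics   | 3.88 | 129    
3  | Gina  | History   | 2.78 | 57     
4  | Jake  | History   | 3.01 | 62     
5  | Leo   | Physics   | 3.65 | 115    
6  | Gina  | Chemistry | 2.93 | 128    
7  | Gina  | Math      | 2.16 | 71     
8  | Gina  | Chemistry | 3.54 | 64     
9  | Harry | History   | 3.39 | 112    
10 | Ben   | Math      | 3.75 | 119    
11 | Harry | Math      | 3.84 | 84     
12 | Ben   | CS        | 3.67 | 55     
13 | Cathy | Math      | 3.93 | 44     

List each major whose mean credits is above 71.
SELECT major, AVG(credits)
FROM students
GROUP BY major
HAVING AVG(credits) > 71

Result:
  Chemistry: avg=86.00
  History: avg=77.00
  Math: avg=79.50
  Physics: avg=122.00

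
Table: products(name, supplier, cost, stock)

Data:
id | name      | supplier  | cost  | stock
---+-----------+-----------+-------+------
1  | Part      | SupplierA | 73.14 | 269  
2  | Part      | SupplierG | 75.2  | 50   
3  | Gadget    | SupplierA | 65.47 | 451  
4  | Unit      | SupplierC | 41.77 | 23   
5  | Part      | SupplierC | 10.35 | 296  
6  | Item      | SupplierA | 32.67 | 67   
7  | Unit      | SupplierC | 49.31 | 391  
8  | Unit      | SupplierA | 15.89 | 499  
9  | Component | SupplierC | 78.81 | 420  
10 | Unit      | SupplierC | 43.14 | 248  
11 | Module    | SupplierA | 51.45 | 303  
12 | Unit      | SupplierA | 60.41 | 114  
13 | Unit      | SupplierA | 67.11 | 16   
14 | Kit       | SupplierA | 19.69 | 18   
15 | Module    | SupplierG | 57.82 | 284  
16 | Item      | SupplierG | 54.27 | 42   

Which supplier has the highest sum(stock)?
SELECT supplier, SUM(stock) as val
FROM products
GROUP BY supplier
ORDER BY val DESC
LIMIT 1

Result: SupplierA with sum(stock) = 1737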